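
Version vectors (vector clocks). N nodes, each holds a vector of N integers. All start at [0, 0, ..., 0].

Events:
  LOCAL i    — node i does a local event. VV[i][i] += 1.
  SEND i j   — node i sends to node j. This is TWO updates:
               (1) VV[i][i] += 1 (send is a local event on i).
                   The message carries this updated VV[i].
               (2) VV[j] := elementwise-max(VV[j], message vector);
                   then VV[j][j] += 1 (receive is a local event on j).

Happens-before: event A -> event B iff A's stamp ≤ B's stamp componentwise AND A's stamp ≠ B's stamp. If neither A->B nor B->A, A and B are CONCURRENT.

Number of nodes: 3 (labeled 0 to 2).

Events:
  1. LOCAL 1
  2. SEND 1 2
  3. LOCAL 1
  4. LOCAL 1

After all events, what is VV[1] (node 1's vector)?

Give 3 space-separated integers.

Initial: VV[0]=[0, 0, 0]
Initial: VV[1]=[0, 0, 0]
Initial: VV[2]=[0, 0, 0]
Event 1: LOCAL 1: VV[1][1]++ -> VV[1]=[0, 1, 0]
Event 2: SEND 1->2: VV[1][1]++ -> VV[1]=[0, 2, 0], msg_vec=[0, 2, 0]; VV[2]=max(VV[2],msg_vec) then VV[2][2]++ -> VV[2]=[0, 2, 1]
Event 3: LOCAL 1: VV[1][1]++ -> VV[1]=[0, 3, 0]
Event 4: LOCAL 1: VV[1][1]++ -> VV[1]=[0, 4, 0]
Final vectors: VV[0]=[0, 0, 0]; VV[1]=[0, 4, 0]; VV[2]=[0, 2, 1]

Answer: 0 4 0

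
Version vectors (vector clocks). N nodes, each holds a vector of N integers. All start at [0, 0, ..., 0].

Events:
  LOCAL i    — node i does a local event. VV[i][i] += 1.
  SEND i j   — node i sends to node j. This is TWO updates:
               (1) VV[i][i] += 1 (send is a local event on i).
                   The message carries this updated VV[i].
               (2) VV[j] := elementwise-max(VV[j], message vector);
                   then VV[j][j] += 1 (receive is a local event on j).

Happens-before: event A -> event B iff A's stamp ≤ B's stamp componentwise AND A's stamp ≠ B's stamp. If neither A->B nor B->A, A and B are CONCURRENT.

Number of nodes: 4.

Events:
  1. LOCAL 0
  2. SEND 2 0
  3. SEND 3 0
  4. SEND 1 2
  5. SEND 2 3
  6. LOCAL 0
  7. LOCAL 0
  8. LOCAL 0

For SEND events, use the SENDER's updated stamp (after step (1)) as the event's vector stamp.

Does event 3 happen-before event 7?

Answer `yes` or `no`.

Initial: VV[0]=[0, 0, 0, 0]
Initial: VV[1]=[0, 0, 0, 0]
Initial: VV[2]=[0, 0, 0, 0]
Initial: VV[3]=[0, 0, 0, 0]
Event 1: LOCAL 0: VV[0][0]++ -> VV[0]=[1, 0, 0, 0]
Event 2: SEND 2->0: VV[2][2]++ -> VV[2]=[0, 0, 1, 0], msg_vec=[0, 0, 1, 0]; VV[0]=max(VV[0],msg_vec) then VV[0][0]++ -> VV[0]=[2, 0, 1, 0]
Event 3: SEND 3->0: VV[3][3]++ -> VV[3]=[0, 0, 0, 1], msg_vec=[0, 0, 0, 1]; VV[0]=max(VV[0],msg_vec) then VV[0][0]++ -> VV[0]=[3, 0, 1, 1]
Event 4: SEND 1->2: VV[1][1]++ -> VV[1]=[0, 1, 0, 0], msg_vec=[0, 1, 0, 0]; VV[2]=max(VV[2],msg_vec) then VV[2][2]++ -> VV[2]=[0, 1, 2, 0]
Event 5: SEND 2->3: VV[2][2]++ -> VV[2]=[0, 1, 3, 0], msg_vec=[0, 1, 3, 0]; VV[3]=max(VV[3],msg_vec) then VV[3][3]++ -> VV[3]=[0, 1, 3, 2]
Event 6: LOCAL 0: VV[0][0]++ -> VV[0]=[4, 0, 1, 1]
Event 7: LOCAL 0: VV[0][0]++ -> VV[0]=[5, 0, 1, 1]
Event 8: LOCAL 0: VV[0][0]++ -> VV[0]=[6, 0, 1, 1]
Event 3 stamp: [0, 0, 0, 1]
Event 7 stamp: [5, 0, 1, 1]
[0, 0, 0, 1] <= [5, 0, 1, 1]? True. Equal? False. Happens-before: True

Answer: yes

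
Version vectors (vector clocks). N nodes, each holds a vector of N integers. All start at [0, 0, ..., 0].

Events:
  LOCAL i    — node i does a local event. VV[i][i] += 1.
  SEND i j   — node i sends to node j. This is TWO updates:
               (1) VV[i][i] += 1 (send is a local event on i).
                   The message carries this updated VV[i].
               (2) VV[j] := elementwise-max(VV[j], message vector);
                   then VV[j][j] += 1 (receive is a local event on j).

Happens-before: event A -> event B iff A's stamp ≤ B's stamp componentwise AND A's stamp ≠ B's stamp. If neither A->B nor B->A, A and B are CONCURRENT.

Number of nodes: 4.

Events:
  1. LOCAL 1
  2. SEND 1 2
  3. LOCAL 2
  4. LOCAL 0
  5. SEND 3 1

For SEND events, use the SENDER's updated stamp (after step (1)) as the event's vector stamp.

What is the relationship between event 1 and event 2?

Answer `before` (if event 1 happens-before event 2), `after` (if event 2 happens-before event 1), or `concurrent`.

Answer: before

Derivation:
Initial: VV[0]=[0, 0, 0, 0]
Initial: VV[1]=[0, 0, 0, 0]
Initial: VV[2]=[0, 0, 0, 0]
Initial: VV[3]=[0, 0, 0, 0]
Event 1: LOCAL 1: VV[1][1]++ -> VV[1]=[0, 1, 0, 0]
Event 2: SEND 1->2: VV[1][1]++ -> VV[1]=[0, 2, 0, 0], msg_vec=[0, 2, 0, 0]; VV[2]=max(VV[2],msg_vec) then VV[2][2]++ -> VV[2]=[0, 2, 1, 0]
Event 3: LOCAL 2: VV[2][2]++ -> VV[2]=[0, 2, 2, 0]
Event 4: LOCAL 0: VV[0][0]++ -> VV[0]=[1, 0, 0, 0]
Event 5: SEND 3->1: VV[3][3]++ -> VV[3]=[0, 0, 0, 1], msg_vec=[0, 0, 0, 1]; VV[1]=max(VV[1],msg_vec) then VV[1][1]++ -> VV[1]=[0, 3, 0, 1]
Event 1 stamp: [0, 1, 0, 0]
Event 2 stamp: [0, 2, 0, 0]
[0, 1, 0, 0] <= [0, 2, 0, 0]? True
[0, 2, 0, 0] <= [0, 1, 0, 0]? False
Relation: before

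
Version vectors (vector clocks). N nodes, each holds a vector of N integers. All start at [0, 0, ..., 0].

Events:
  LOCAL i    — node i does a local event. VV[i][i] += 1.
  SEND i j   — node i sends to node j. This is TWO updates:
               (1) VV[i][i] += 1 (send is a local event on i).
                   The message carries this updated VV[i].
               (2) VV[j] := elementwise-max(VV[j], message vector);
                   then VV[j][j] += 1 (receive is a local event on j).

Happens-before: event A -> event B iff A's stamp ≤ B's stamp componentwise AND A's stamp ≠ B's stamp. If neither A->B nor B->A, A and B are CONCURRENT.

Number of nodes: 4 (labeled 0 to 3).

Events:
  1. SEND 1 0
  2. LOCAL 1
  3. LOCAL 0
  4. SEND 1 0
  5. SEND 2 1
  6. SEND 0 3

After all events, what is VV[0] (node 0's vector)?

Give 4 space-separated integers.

Answer: 4 3 0 0

Derivation:
Initial: VV[0]=[0, 0, 0, 0]
Initial: VV[1]=[0, 0, 0, 0]
Initial: VV[2]=[0, 0, 0, 0]
Initial: VV[3]=[0, 0, 0, 0]
Event 1: SEND 1->0: VV[1][1]++ -> VV[1]=[0, 1, 0, 0], msg_vec=[0, 1, 0, 0]; VV[0]=max(VV[0],msg_vec) then VV[0][0]++ -> VV[0]=[1, 1, 0, 0]
Event 2: LOCAL 1: VV[1][1]++ -> VV[1]=[0, 2, 0, 0]
Event 3: LOCAL 0: VV[0][0]++ -> VV[0]=[2, 1, 0, 0]
Event 4: SEND 1->0: VV[1][1]++ -> VV[1]=[0, 3, 0, 0], msg_vec=[0, 3, 0, 0]; VV[0]=max(VV[0],msg_vec) then VV[0][0]++ -> VV[0]=[3, 3, 0, 0]
Event 5: SEND 2->1: VV[2][2]++ -> VV[2]=[0, 0, 1, 0], msg_vec=[0, 0, 1, 0]; VV[1]=max(VV[1],msg_vec) then VV[1][1]++ -> VV[1]=[0, 4, 1, 0]
Event 6: SEND 0->3: VV[0][0]++ -> VV[0]=[4, 3, 0, 0], msg_vec=[4, 3, 0, 0]; VV[3]=max(VV[3],msg_vec) then VV[3][3]++ -> VV[3]=[4, 3, 0, 1]
Final vectors: VV[0]=[4, 3, 0, 0]; VV[1]=[0, 4, 1, 0]; VV[2]=[0, 0, 1, 0]; VV[3]=[4, 3, 0, 1]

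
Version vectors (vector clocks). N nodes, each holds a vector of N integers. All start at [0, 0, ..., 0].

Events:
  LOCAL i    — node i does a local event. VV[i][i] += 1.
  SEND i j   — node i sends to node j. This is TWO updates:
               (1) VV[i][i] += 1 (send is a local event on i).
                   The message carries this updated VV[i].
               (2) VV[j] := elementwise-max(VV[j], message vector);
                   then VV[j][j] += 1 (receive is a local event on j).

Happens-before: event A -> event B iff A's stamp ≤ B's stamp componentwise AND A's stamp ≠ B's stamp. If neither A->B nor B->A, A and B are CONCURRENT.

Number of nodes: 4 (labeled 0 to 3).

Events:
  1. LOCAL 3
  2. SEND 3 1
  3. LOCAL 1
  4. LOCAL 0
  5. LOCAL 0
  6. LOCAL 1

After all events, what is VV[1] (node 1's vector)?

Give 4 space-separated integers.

Answer: 0 3 0 2

Derivation:
Initial: VV[0]=[0, 0, 0, 0]
Initial: VV[1]=[0, 0, 0, 0]
Initial: VV[2]=[0, 0, 0, 0]
Initial: VV[3]=[0, 0, 0, 0]
Event 1: LOCAL 3: VV[3][3]++ -> VV[3]=[0, 0, 0, 1]
Event 2: SEND 3->1: VV[3][3]++ -> VV[3]=[0, 0, 0, 2], msg_vec=[0, 0, 0, 2]; VV[1]=max(VV[1],msg_vec) then VV[1][1]++ -> VV[1]=[0, 1, 0, 2]
Event 3: LOCAL 1: VV[1][1]++ -> VV[1]=[0, 2, 0, 2]
Event 4: LOCAL 0: VV[0][0]++ -> VV[0]=[1, 0, 0, 0]
Event 5: LOCAL 0: VV[0][0]++ -> VV[0]=[2, 0, 0, 0]
Event 6: LOCAL 1: VV[1][1]++ -> VV[1]=[0, 3, 0, 2]
Final vectors: VV[0]=[2, 0, 0, 0]; VV[1]=[0, 3, 0, 2]; VV[2]=[0, 0, 0, 0]; VV[3]=[0, 0, 0, 2]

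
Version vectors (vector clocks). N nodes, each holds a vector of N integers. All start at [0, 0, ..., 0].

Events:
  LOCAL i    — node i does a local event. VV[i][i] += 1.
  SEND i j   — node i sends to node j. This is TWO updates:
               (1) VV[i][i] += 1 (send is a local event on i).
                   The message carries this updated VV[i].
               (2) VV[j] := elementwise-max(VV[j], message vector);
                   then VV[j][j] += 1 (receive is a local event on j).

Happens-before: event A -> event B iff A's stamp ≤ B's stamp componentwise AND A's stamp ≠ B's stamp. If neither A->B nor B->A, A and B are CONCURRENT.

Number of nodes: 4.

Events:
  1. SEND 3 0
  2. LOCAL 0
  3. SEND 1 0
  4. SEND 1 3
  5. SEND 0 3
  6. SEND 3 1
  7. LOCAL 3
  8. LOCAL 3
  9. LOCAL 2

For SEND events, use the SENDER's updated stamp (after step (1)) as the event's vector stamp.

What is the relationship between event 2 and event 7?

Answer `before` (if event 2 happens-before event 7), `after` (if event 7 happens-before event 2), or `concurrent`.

Initial: VV[0]=[0, 0, 0, 0]
Initial: VV[1]=[0, 0, 0, 0]
Initial: VV[2]=[0, 0, 0, 0]
Initial: VV[3]=[0, 0, 0, 0]
Event 1: SEND 3->0: VV[3][3]++ -> VV[3]=[0, 0, 0, 1], msg_vec=[0, 0, 0, 1]; VV[0]=max(VV[0],msg_vec) then VV[0][0]++ -> VV[0]=[1, 0, 0, 1]
Event 2: LOCAL 0: VV[0][0]++ -> VV[0]=[2, 0, 0, 1]
Event 3: SEND 1->0: VV[1][1]++ -> VV[1]=[0, 1, 0, 0], msg_vec=[0, 1, 0, 0]; VV[0]=max(VV[0],msg_vec) then VV[0][0]++ -> VV[0]=[3, 1, 0, 1]
Event 4: SEND 1->3: VV[1][1]++ -> VV[1]=[0, 2, 0, 0], msg_vec=[0, 2, 0, 0]; VV[3]=max(VV[3],msg_vec) then VV[3][3]++ -> VV[3]=[0, 2, 0, 2]
Event 5: SEND 0->3: VV[0][0]++ -> VV[0]=[4, 1, 0, 1], msg_vec=[4, 1, 0, 1]; VV[3]=max(VV[3],msg_vec) then VV[3][3]++ -> VV[3]=[4, 2, 0, 3]
Event 6: SEND 3->1: VV[3][3]++ -> VV[3]=[4, 2, 0, 4], msg_vec=[4, 2, 0, 4]; VV[1]=max(VV[1],msg_vec) then VV[1][1]++ -> VV[1]=[4, 3, 0, 4]
Event 7: LOCAL 3: VV[3][3]++ -> VV[3]=[4, 2, 0, 5]
Event 8: LOCAL 3: VV[3][3]++ -> VV[3]=[4, 2, 0, 6]
Event 9: LOCAL 2: VV[2][2]++ -> VV[2]=[0, 0, 1, 0]
Event 2 stamp: [2, 0, 0, 1]
Event 7 stamp: [4, 2, 0, 5]
[2, 0, 0, 1] <= [4, 2, 0, 5]? True
[4, 2, 0, 5] <= [2, 0, 0, 1]? False
Relation: before

Answer: before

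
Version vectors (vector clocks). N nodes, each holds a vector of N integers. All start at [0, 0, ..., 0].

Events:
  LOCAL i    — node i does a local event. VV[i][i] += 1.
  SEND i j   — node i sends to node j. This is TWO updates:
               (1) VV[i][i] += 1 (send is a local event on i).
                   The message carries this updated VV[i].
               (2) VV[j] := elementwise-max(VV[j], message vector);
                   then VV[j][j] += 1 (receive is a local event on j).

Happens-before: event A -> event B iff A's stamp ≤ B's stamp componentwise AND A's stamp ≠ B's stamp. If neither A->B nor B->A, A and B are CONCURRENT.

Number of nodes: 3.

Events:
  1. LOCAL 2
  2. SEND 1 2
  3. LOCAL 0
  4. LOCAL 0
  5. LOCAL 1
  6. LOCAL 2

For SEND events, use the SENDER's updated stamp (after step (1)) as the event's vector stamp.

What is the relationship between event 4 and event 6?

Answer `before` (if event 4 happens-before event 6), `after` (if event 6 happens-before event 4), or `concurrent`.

Answer: concurrent

Derivation:
Initial: VV[0]=[0, 0, 0]
Initial: VV[1]=[0, 0, 0]
Initial: VV[2]=[0, 0, 0]
Event 1: LOCAL 2: VV[2][2]++ -> VV[2]=[0, 0, 1]
Event 2: SEND 1->2: VV[1][1]++ -> VV[1]=[0, 1, 0], msg_vec=[0, 1, 0]; VV[2]=max(VV[2],msg_vec) then VV[2][2]++ -> VV[2]=[0, 1, 2]
Event 3: LOCAL 0: VV[0][0]++ -> VV[0]=[1, 0, 0]
Event 4: LOCAL 0: VV[0][0]++ -> VV[0]=[2, 0, 0]
Event 5: LOCAL 1: VV[1][1]++ -> VV[1]=[0, 2, 0]
Event 6: LOCAL 2: VV[2][2]++ -> VV[2]=[0, 1, 3]
Event 4 stamp: [2, 0, 0]
Event 6 stamp: [0, 1, 3]
[2, 0, 0] <= [0, 1, 3]? False
[0, 1, 3] <= [2, 0, 0]? False
Relation: concurrent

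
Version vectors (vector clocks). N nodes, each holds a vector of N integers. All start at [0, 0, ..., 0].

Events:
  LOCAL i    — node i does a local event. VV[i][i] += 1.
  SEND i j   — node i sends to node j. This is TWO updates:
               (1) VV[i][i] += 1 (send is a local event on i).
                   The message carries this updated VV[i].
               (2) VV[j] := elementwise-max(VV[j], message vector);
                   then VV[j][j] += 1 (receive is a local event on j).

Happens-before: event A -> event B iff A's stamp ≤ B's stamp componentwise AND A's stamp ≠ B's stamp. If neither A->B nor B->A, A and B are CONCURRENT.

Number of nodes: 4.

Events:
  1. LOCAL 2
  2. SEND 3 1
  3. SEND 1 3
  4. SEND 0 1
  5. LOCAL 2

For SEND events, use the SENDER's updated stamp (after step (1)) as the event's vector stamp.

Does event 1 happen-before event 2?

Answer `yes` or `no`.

Initial: VV[0]=[0, 0, 0, 0]
Initial: VV[1]=[0, 0, 0, 0]
Initial: VV[2]=[0, 0, 0, 0]
Initial: VV[3]=[0, 0, 0, 0]
Event 1: LOCAL 2: VV[2][2]++ -> VV[2]=[0, 0, 1, 0]
Event 2: SEND 3->1: VV[3][3]++ -> VV[3]=[0, 0, 0, 1], msg_vec=[0, 0, 0, 1]; VV[1]=max(VV[1],msg_vec) then VV[1][1]++ -> VV[1]=[0, 1, 0, 1]
Event 3: SEND 1->3: VV[1][1]++ -> VV[1]=[0, 2, 0, 1], msg_vec=[0, 2, 0, 1]; VV[3]=max(VV[3],msg_vec) then VV[3][3]++ -> VV[3]=[0, 2, 0, 2]
Event 4: SEND 0->1: VV[0][0]++ -> VV[0]=[1, 0, 0, 0], msg_vec=[1, 0, 0, 0]; VV[1]=max(VV[1],msg_vec) then VV[1][1]++ -> VV[1]=[1, 3, 0, 1]
Event 5: LOCAL 2: VV[2][2]++ -> VV[2]=[0, 0, 2, 0]
Event 1 stamp: [0, 0, 1, 0]
Event 2 stamp: [0, 0, 0, 1]
[0, 0, 1, 0] <= [0, 0, 0, 1]? False. Equal? False. Happens-before: False

Answer: no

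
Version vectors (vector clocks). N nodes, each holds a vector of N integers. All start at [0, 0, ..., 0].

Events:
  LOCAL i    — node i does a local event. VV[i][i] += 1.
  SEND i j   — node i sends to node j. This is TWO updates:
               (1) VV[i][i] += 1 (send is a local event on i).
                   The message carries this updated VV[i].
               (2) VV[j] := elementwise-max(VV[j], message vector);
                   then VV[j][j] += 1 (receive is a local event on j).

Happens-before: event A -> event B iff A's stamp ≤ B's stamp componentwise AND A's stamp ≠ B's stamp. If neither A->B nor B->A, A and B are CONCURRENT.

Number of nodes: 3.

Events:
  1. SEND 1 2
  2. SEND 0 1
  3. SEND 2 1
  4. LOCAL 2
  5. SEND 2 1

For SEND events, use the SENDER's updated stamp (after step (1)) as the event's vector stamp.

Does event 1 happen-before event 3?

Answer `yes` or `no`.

Initial: VV[0]=[0, 0, 0]
Initial: VV[1]=[0, 0, 0]
Initial: VV[2]=[0, 0, 0]
Event 1: SEND 1->2: VV[1][1]++ -> VV[1]=[0, 1, 0], msg_vec=[0, 1, 0]; VV[2]=max(VV[2],msg_vec) then VV[2][2]++ -> VV[2]=[0, 1, 1]
Event 2: SEND 0->1: VV[0][0]++ -> VV[0]=[1, 0, 0], msg_vec=[1, 0, 0]; VV[1]=max(VV[1],msg_vec) then VV[1][1]++ -> VV[1]=[1, 2, 0]
Event 3: SEND 2->1: VV[2][2]++ -> VV[2]=[0, 1, 2], msg_vec=[0, 1, 2]; VV[1]=max(VV[1],msg_vec) then VV[1][1]++ -> VV[1]=[1, 3, 2]
Event 4: LOCAL 2: VV[2][2]++ -> VV[2]=[0, 1, 3]
Event 5: SEND 2->1: VV[2][2]++ -> VV[2]=[0, 1, 4], msg_vec=[0, 1, 4]; VV[1]=max(VV[1],msg_vec) then VV[1][1]++ -> VV[1]=[1, 4, 4]
Event 1 stamp: [0, 1, 0]
Event 3 stamp: [0, 1, 2]
[0, 1, 0] <= [0, 1, 2]? True. Equal? False. Happens-before: True

Answer: yes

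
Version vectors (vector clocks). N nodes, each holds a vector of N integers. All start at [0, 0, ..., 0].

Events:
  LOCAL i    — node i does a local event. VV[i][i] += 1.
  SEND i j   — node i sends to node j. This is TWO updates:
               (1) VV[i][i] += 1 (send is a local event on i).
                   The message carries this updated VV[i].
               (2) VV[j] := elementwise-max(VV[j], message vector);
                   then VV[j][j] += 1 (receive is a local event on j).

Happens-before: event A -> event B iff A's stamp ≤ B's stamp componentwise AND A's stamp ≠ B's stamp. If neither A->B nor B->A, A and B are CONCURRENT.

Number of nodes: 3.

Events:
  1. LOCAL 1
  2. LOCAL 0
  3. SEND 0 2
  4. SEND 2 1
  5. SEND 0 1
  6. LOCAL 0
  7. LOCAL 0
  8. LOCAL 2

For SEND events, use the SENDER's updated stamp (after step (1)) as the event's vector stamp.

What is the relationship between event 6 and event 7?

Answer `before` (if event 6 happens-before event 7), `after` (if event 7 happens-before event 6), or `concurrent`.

Answer: before

Derivation:
Initial: VV[0]=[0, 0, 0]
Initial: VV[1]=[0, 0, 0]
Initial: VV[2]=[0, 0, 0]
Event 1: LOCAL 1: VV[1][1]++ -> VV[1]=[0, 1, 0]
Event 2: LOCAL 0: VV[0][0]++ -> VV[0]=[1, 0, 0]
Event 3: SEND 0->2: VV[0][0]++ -> VV[0]=[2, 0, 0], msg_vec=[2, 0, 0]; VV[2]=max(VV[2],msg_vec) then VV[2][2]++ -> VV[2]=[2, 0, 1]
Event 4: SEND 2->1: VV[2][2]++ -> VV[2]=[2, 0, 2], msg_vec=[2, 0, 2]; VV[1]=max(VV[1],msg_vec) then VV[1][1]++ -> VV[1]=[2, 2, 2]
Event 5: SEND 0->1: VV[0][0]++ -> VV[0]=[3, 0, 0], msg_vec=[3, 0, 0]; VV[1]=max(VV[1],msg_vec) then VV[1][1]++ -> VV[1]=[3, 3, 2]
Event 6: LOCAL 0: VV[0][0]++ -> VV[0]=[4, 0, 0]
Event 7: LOCAL 0: VV[0][0]++ -> VV[0]=[5, 0, 0]
Event 8: LOCAL 2: VV[2][2]++ -> VV[2]=[2, 0, 3]
Event 6 stamp: [4, 0, 0]
Event 7 stamp: [5, 0, 0]
[4, 0, 0] <= [5, 0, 0]? True
[5, 0, 0] <= [4, 0, 0]? False
Relation: before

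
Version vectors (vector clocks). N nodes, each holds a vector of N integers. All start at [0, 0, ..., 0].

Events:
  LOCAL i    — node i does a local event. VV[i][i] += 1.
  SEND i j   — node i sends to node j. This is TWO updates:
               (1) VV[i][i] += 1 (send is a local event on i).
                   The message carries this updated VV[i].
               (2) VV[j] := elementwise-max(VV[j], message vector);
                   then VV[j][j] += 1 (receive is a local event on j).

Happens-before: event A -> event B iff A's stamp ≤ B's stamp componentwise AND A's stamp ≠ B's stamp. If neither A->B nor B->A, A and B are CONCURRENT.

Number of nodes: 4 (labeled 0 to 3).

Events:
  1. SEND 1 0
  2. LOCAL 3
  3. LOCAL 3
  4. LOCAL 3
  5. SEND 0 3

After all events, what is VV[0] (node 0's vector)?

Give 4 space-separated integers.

Initial: VV[0]=[0, 0, 0, 0]
Initial: VV[1]=[0, 0, 0, 0]
Initial: VV[2]=[0, 0, 0, 0]
Initial: VV[3]=[0, 0, 0, 0]
Event 1: SEND 1->0: VV[1][1]++ -> VV[1]=[0, 1, 0, 0], msg_vec=[0, 1, 0, 0]; VV[0]=max(VV[0],msg_vec) then VV[0][0]++ -> VV[0]=[1, 1, 0, 0]
Event 2: LOCAL 3: VV[3][3]++ -> VV[3]=[0, 0, 0, 1]
Event 3: LOCAL 3: VV[3][3]++ -> VV[3]=[0, 0, 0, 2]
Event 4: LOCAL 3: VV[3][3]++ -> VV[3]=[0, 0, 0, 3]
Event 5: SEND 0->3: VV[0][0]++ -> VV[0]=[2, 1, 0, 0], msg_vec=[2, 1, 0, 0]; VV[3]=max(VV[3],msg_vec) then VV[3][3]++ -> VV[3]=[2, 1, 0, 4]
Final vectors: VV[0]=[2, 1, 0, 0]; VV[1]=[0, 1, 0, 0]; VV[2]=[0, 0, 0, 0]; VV[3]=[2, 1, 0, 4]

Answer: 2 1 0 0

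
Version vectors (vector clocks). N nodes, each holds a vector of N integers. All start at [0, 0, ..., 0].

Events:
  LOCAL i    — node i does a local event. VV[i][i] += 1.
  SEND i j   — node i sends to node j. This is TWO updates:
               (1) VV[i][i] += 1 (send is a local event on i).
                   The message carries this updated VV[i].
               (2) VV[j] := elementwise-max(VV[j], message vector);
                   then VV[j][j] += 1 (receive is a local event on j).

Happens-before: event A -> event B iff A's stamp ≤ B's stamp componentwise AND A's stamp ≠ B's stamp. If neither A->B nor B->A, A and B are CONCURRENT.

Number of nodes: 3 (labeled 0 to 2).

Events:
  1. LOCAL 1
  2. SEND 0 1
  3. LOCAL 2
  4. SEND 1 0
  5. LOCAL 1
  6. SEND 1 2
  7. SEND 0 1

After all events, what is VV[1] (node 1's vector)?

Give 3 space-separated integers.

Initial: VV[0]=[0, 0, 0]
Initial: VV[1]=[0, 0, 0]
Initial: VV[2]=[0, 0, 0]
Event 1: LOCAL 1: VV[1][1]++ -> VV[1]=[0, 1, 0]
Event 2: SEND 0->1: VV[0][0]++ -> VV[0]=[1, 0, 0], msg_vec=[1, 0, 0]; VV[1]=max(VV[1],msg_vec) then VV[1][1]++ -> VV[1]=[1, 2, 0]
Event 3: LOCAL 2: VV[2][2]++ -> VV[2]=[0, 0, 1]
Event 4: SEND 1->0: VV[1][1]++ -> VV[1]=[1, 3, 0], msg_vec=[1, 3, 0]; VV[0]=max(VV[0],msg_vec) then VV[0][0]++ -> VV[0]=[2, 3, 0]
Event 5: LOCAL 1: VV[1][1]++ -> VV[1]=[1, 4, 0]
Event 6: SEND 1->2: VV[1][1]++ -> VV[1]=[1, 5, 0], msg_vec=[1, 5, 0]; VV[2]=max(VV[2],msg_vec) then VV[2][2]++ -> VV[2]=[1, 5, 2]
Event 7: SEND 0->1: VV[0][0]++ -> VV[0]=[3, 3, 0], msg_vec=[3, 3, 0]; VV[1]=max(VV[1],msg_vec) then VV[1][1]++ -> VV[1]=[3, 6, 0]
Final vectors: VV[0]=[3, 3, 0]; VV[1]=[3, 6, 0]; VV[2]=[1, 5, 2]

Answer: 3 6 0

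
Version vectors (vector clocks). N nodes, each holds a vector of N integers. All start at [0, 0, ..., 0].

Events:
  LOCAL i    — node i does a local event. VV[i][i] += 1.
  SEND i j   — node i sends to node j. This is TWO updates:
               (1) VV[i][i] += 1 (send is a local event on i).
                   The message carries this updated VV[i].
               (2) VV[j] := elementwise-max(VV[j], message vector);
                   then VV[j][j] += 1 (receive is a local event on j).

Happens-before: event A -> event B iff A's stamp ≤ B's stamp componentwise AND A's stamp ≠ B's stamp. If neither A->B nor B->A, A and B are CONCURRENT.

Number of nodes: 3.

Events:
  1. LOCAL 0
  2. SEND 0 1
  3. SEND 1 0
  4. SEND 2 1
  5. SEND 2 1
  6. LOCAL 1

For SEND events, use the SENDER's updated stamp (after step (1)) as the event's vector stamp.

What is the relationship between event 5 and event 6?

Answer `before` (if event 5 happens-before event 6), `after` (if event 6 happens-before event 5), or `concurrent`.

Initial: VV[0]=[0, 0, 0]
Initial: VV[1]=[0, 0, 0]
Initial: VV[2]=[0, 0, 0]
Event 1: LOCAL 0: VV[0][0]++ -> VV[0]=[1, 0, 0]
Event 2: SEND 0->1: VV[0][0]++ -> VV[0]=[2, 0, 0], msg_vec=[2, 0, 0]; VV[1]=max(VV[1],msg_vec) then VV[1][1]++ -> VV[1]=[2, 1, 0]
Event 3: SEND 1->0: VV[1][1]++ -> VV[1]=[2, 2, 0], msg_vec=[2, 2, 0]; VV[0]=max(VV[0],msg_vec) then VV[0][0]++ -> VV[0]=[3, 2, 0]
Event 4: SEND 2->1: VV[2][2]++ -> VV[2]=[0, 0, 1], msg_vec=[0, 0, 1]; VV[1]=max(VV[1],msg_vec) then VV[1][1]++ -> VV[1]=[2, 3, 1]
Event 5: SEND 2->1: VV[2][2]++ -> VV[2]=[0, 0, 2], msg_vec=[0, 0, 2]; VV[1]=max(VV[1],msg_vec) then VV[1][1]++ -> VV[1]=[2, 4, 2]
Event 6: LOCAL 1: VV[1][1]++ -> VV[1]=[2, 5, 2]
Event 5 stamp: [0, 0, 2]
Event 6 stamp: [2, 5, 2]
[0, 0, 2] <= [2, 5, 2]? True
[2, 5, 2] <= [0, 0, 2]? False
Relation: before

Answer: before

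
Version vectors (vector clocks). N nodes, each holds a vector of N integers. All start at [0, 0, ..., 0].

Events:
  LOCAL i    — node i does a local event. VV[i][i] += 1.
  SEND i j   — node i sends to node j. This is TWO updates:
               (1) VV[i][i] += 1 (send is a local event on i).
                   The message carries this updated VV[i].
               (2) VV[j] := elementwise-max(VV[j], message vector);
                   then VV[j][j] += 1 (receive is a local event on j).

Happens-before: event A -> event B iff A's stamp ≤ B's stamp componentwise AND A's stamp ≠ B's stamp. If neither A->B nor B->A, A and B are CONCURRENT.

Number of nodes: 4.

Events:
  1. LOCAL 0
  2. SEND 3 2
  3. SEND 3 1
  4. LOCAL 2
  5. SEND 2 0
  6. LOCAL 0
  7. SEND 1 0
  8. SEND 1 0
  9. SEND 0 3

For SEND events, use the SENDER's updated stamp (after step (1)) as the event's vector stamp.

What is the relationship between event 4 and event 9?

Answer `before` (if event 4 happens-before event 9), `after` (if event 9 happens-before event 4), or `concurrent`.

Initial: VV[0]=[0, 0, 0, 0]
Initial: VV[1]=[0, 0, 0, 0]
Initial: VV[2]=[0, 0, 0, 0]
Initial: VV[3]=[0, 0, 0, 0]
Event 1: LOCAL 0: VV[0][0]++ -> VV[0]=[1, 0, 0, 0]
Event 2: SEND 3->2: VV[3][3]++ -> VV[3]=[0, 0, 0, 1], msg_vec=[0, 0, 0, 1]; VV[2]=max(VV[2],msg_vec) then VV[2][2]++ -> VV[2]=[0, 0, 1, 1]
Event 3: SEND 3->1: VV[3][3]++ -> VV[3]=[0, 0, 0, 2], msg_vec=[0, 0, 0, 2]; VV[1]=max(VV[1],msg_vec) then VV[1][1]++ -> VV[1]=[0, 1, 0, 2]
Event 4: LOCAL 2: VV[2][2]++ -> VV[2]=[0, 0, 2, 1]
Event 5: SEND 2->0: VV[2][2]++ -> VV[2]=[0, 0, 3, 1], msg_vec=[0, 0, 3, 1]; VV[0]=max(VV[0],msg_vec) then VV[0][0]++ -> VV[0]=[2, 0, 3, 1]
Event 6: LOCAL 0: VV[0][0]++ -> VV[0]=[3, 0, 3, 1]
Event 7: SEND 1->0: VV[1][1]++ -> VV[1]=[0, 2, 0, 2], msg_vec=[0, 2, 0, 2]; VV[0]=max(VV[0],msg_vec) then VV[0][0]++ -> VV[0]=[4, 2, 3, 2]
Event 8: SEND 1->0: VV[1][1]++ -> VV[1]=[0, 3, 0, 2], msg_vec=[0, 3, 0, 2]; VV[0]=max(VV[0],msg_vec) then VV[0][0]++ -> VV[0]=[5, 3, 3, 2]
Event 9: SEND 0->3: VV[0][0]++ -> VV[0]=[6, 3, 3, 2], msg_vec=[6, 3, 3, 2]; VV[3]=max(VV[3],msg_vec) then VV[3][3]++ -> VV[3]=[6, 3, 3, 3]
Event 4 stamp: [0, 0, 2, 1]
Event 9 stamp: [6, 3, 3, 2]
[0, 0, 2, 1] <= [6, 3, 3, 2]? True
[6, 3, 3, 2] <= [0, 0, 2, 1]? False
Relation: before

Answer: before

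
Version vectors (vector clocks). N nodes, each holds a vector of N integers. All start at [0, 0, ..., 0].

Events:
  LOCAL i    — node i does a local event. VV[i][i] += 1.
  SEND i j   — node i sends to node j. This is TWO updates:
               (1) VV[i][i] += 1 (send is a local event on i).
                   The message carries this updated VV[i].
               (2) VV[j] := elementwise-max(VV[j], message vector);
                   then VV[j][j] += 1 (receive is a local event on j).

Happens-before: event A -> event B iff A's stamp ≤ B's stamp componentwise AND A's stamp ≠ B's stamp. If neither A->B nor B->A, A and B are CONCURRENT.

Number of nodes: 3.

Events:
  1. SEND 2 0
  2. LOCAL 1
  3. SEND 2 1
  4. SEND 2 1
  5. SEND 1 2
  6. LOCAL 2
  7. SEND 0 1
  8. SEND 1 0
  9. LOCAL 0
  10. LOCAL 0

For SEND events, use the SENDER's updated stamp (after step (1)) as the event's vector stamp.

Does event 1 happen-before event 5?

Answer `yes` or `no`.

Initial: VV[0]=[0, 0, 0]
Initial: VV[1]=[0, 0, 0]
Initial: VV[2]=[0, 0, 0]
Event 1: SEND 2->0: VV[2][2]++ -> VV[2]=[0, 0, 1], msg_vec=[0, 0, 1]; VV[0]=max(VV[0],msg_vec) then VV[0][0]++ -> VV[0]=[1, 0, 1]
Event 2: LOCAL 1: VV[1][1]++ -> VV[1]=[0, 1, 0]
Event 3: SEND 2->1: VV[2][2]++ -> VV[2]=[0, 0, 2], msg_vec=[0, 0, 2]; VV[1]=max(VV[1],msg_vec) then VV[1][1]++ -> VV[1]=[0, 2, 2]
Event 4: SEND 2->1: VV[2][2]++ -> VV[2]=[0, 0, 3], msg_vec=[0, 0, 3]; VV[1]=max(VV[1],msg_vec) then VV[1][1]++ -> VV[1]=[0, 3, 3]
Event 5: SEND 1->2: VV[1][1]++ -> VV[1]=[0, 4, 3], msg_vec=[0, 4, 3]; VV[2]=max(VV[2],msg_vec) then VV[2][2]++ -> VV[2]=[0, 4, 4]
Event 6: LOCAL 2: VV[2][2]++ -> VV[2]=[0, 4, 5]
Event 7: SEND 0->1: VV[0][0]++ -> VV[0]=[2, 0, 1], msg_vec=[2, 0, 1]; VV[1]=max(VV[1],msg_vec) then VV[1][1]++ -> VV[1]=[2, 5, 3]
Event 8: SEND 1->0: VV[1][1]++ -> VV[1]=[2, 6, 3], msg_vec=[2, 6, 3]; VV[0]=max(VV[0],msg_vec) then VV[0][0]++ -> VV[0]=[3, 6, 3]
Event 9: LOCAL 0: VV[0][0]++ -> VV[0]=[4, 6, 3]
Event 10: LOCAL 0: VV[0][0]++ -> VV[0]=[5, 6, 3]
Event 1 stamp: [0, 0, 1]
Event 5 stamp: [0, 4, 3]
[0, 0, 1] <= [0, 4, 3]? True. Equal? False. Happens-before: True

Answer: yes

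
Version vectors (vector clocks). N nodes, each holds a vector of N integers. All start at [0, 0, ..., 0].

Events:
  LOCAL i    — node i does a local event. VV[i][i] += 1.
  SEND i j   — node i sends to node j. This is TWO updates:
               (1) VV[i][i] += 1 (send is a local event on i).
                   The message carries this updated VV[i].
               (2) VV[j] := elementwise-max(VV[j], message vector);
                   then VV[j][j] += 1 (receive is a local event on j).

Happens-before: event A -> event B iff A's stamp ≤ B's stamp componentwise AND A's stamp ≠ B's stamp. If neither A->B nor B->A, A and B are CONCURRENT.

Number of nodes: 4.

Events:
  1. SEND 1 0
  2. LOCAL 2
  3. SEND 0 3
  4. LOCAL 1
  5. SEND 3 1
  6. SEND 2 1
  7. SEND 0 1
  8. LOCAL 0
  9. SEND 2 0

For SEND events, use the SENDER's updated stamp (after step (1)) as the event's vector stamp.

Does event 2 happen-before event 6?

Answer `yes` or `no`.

Initial: VV[0]=[0, 0, 0, 0]
Initial: VV[1]=[0, 0, 0, 0]
Initial: VV[2]=[0, 0, 0, 0]
Initial: VV[3]=[0, 0, 0, 0]
Event 1: SEND 1->0: VV[1][1]++ -> VV[1]=[0, 1, 0, 0], msg_vec=[0, 1, 0, 0]; VV[0]=max(VV[0],msg_vec) then VV[0][0]++ -> VV[0]=[1, 1, 0, 0]
Event 2: LOCAL 2: VV[2][2]++ -> VV[2]=[0, 0, 1, 0]
Event 3: SEND 0->3: VV[0][0]++ -> VV[0]=[2, 1, 0, 0], msg_vec=[2, 1, 0, 0]; VV[3]=max(VV[3],msg_vec) then VV[3][3]++ -> VV[3]=[2, 1, 0, 1]
Event 4: LOCAL 1: VV[1][1]++ -> VV[1]=[0, 2, 0, 0]
Event 5: SEND 3->1: VV[3][3]++ -> VV[3]=[2, 1, 0, 2], msg_vec=[2, 1, 0, 2]; VV[1]=max(VV[1],msg_vec) then VV[1][1]++ -> VV[1]=[2, 3, 0, 2]
Event 6: SEND 2->1: VV[2][2]++ -> VV[2]=[0, 0, 2, 0], msg_vec=[0, 0, 2, 0]; VV[1]=max(VV[1],msg_vec) then VV[1][1]++ -> VV[1]=[2, 4, 2, 2]
Event 7: SEND 0->1: VV[0][0]++ -> VV[0]=[3, 1, 0, 0], msg_vec=[3, 1, 0, 0]; VV[1]=max(VV[1],msg_vec) then VV[1][1]++ -> VV[1]=[3, 5, 2, 2]
Event 8: LOCAL 0: VV[0][0]++ -> VV[0]=[4, 1, 0, 0]
Event 9: SEND 2->0: VV[2][2]++ -> VV[2]=[0, 0, 3, 0], msg_vec=[0, 0, 3, 0]; VV[0]=max(VV[0],msg_vec) then VV[0][0]++ -> VV[0]=[5, 1, 3, 0]
Event 2 stamp: [0, 0, 1, 0]
Event 6 stamp: [0, 0, 2, 0]
[0, 0, 1, 0] <= [0, 0, 2, 0]? True. Equal? False. Happens-before: True

Answer: yes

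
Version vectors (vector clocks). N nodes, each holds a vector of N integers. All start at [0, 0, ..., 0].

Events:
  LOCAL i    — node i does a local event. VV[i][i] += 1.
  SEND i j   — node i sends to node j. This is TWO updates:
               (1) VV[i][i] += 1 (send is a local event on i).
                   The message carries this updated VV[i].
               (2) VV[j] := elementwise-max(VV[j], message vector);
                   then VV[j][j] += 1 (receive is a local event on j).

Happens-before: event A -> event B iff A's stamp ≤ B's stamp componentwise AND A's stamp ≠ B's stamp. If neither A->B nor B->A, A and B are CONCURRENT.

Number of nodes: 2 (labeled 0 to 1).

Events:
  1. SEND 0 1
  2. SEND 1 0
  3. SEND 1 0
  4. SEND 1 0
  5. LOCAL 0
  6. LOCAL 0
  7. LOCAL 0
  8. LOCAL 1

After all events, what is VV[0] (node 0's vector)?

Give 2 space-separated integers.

Initial: VV[0]=[0, 0]
Initial: VV[1]=[0, 0]
Event 1: SEND 0->1: VV[0][0]++ -> VV[0]=[1, 0], msg_vec=[1, 0]; VV[1]=max(VV[1],msg_vec) then VV[1][1]++ -> VV[1]=[1, 1]
Event 2: SEND 1->0: VV[1][1]++ -> VV[1]=[1, 2], msg_vec=[1, 2]; VV[0]=max(VV[0],msg_vec) then VV[0][0]++ -> VV[0]=[2, 2]
Event 3: SEND 1->0: VV[1][1]++ -> VV[1]=[1, 3], msg_vec=[1, 3]; VV[0]=max(VV[0],msg_vec) then VV[0][0]++ -> VV[0]=[3, 3]
Event 4: SEND 1->0: VV[1][1]++ -> VV[1]=[1, 4], msg_vec=[1, 4]; VV[0]=max(VV[0],msg_vec) then VV[0][0]++ -> VV[0]=[4, 4]
Event 5: LOCAL 0: VV[0][0]++ -> VV[0]=[5, 4]
Event 6: LOCAL 0: VV[0][0]++ -> VV[0]=[6, 4]
Event 7: LOCAL 0: VV[0][0]++ -> VV[0]=[7, 4]
Event 8: LOCAL 1: VV[1][1]++ -> VV[1]=[1, 5]
Final vectors: VV[0]=[7, 4]; VV[1]=[1, 5]

Answer: 7 4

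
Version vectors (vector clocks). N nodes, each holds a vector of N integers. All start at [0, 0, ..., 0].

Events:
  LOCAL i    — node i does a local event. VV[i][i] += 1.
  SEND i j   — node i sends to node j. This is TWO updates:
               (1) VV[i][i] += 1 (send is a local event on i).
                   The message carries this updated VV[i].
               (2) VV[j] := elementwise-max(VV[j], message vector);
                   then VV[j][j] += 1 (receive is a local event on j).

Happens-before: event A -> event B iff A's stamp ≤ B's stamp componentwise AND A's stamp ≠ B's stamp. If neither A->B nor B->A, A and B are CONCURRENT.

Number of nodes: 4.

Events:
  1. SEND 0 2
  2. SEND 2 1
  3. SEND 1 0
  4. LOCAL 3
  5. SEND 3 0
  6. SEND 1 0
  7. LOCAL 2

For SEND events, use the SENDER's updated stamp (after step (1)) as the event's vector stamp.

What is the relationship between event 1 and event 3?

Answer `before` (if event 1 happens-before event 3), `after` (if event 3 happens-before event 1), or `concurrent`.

Initial: VV[0]=[0, 0, 0, 0]
Initial: VV[1]=[0, 0, 0, 0]
Initial: VV[2]=[0, 0, 0, 0]
Initial: VV[3]=[0, 0, 0, 0]
Event 1: SEND 0->2: VV[0][0]++ -> VV[0]=[1, 0, 0, 0], msg_vec=[1, 0, 0, 0]; VV[2]=max(VV[2],msg_vec) then VV[2][2]++ -> VV[2]=[1, 0, 1, 0]
Event 2: SEND 2->1: VV[2][2]++ -> VV[2]=[1, 0, 2, 0], msg_vec=[1, 0, 2, 0]; VV[1]=max(VV[1],msg_vec) then VV[1][1]++ -> VV[1]=[1, 1, 2, 0]
Event 3: SEND 1->0: VV[1][1]++ -> VV[1]=[1, 2, 2, 0], msg_vec=[1, 2, 2, 0]; VV[0]=max(VV[0],msg_vec) then VV[0][0]++ -> VV[0]=[2, 2, 2, 0]
Event 4: LOCAL 3: VV[3][3]++ -> VV[3]=[0, 0, 0, 1]
Event 5: SEND 3->0: VV[3][3]++ -> VV[3]=[0, 0, 0, 2], msg_vec=[0, 0, 0, 2]; VV[0]=max(VV[0],msg_vec) then VV[0][0]++ -> VV[0]=[3, 2, 2, 2]
Event 6: SEND 1->0: VV[1][1]++ -> VV[1]=[1, 3, 2, 0], msg_vec=[1, 3, 2, 0]; VV[0]=max(VV[0],msg_vec) then VV[0][0]++ -> VV[0]=[4, 3, 2, 2]
Event 7: LOCAL 2: VV[2][2]++ -> VV[2]=[1, 0, 3, 0]
Event 1 stamp: [1, 0, 0, 0]
Event 3 stamp: [1, 2, 2, 0]
[1, 0, 0, 0] <= [1, 2, 2, 0]? True
[1, 2, 2, 0] <= [1, 0, 0, 0]? False
Relation: before

Answer: before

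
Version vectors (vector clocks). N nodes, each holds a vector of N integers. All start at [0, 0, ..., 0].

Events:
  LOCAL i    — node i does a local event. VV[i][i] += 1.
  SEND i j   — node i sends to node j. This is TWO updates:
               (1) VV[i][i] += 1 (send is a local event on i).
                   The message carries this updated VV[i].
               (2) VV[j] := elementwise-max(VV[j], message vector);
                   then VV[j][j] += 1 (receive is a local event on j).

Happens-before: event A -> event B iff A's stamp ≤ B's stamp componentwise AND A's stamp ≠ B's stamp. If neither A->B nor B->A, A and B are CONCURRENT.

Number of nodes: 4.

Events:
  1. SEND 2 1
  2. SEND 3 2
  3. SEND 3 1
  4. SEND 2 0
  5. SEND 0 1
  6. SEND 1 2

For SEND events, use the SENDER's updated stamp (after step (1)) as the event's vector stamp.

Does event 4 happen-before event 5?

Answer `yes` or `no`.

Answer: yes

Derivation:
Initial: VV[0]=[0, 0, 0, 0]
Initial: VV[1]=[0, 0, 0, 0]
Initial: VV[2]=[0, 0, 0, 0]
Initial: VV[3]=[0, 0, 0, 0]
Event 1: SEND 2->1: VV[2][2]++ -> VV[2]=[0, 0, 1, 0], msg_vec=[0, 0, 1, 0]; VV[1]=max(VV[1],msg_vec) then VV[1][1]++ -> VV[1]=[0, 1, 1, 0]
Event 2: SEND 3->2: VV[3][3]++ -> VV[3]=[0, 0, 0, 1], msg_vec=[0, 0, 0, 1]; VV[2]=max(VV[2],msg_vec) then VV[2][2]++ -> VV[2]=[0, 0, 2, 1]
Event 3: SEND 3->1: VV[3][3]++ -> VV[3]=[0, 0, 0, 2], msg_vec=[0, 0, 0, 2]; VV[1]=max(VV[1],msg_vec) then VV[1][1]++ -> VV[1]=[0, 2, 1, 2]
Event 4: SEND 2->0: VV[2][2]++ -> VV[2]=[0, 0, 3, 1], msg_vec=[0, 0, 3, 1]; VV[0]=max(VV[0],msg_vec) then VV[0][0]++ -> VV[0]=[1, 0, 3, 1]
Event 5: SEND 0->1: VV[0][0]++ -> VV[0]=[2, 0, 3, 1], msg_vec=[2, 0, 3, 1]; VV[1]=max(VV[1],msg_vec) then VV[1][1]++ -> VV[1]=[2, 3, 3, 2]
Event 6: SEND 1->2: VV[1][1]++ -> VV[1]=[2, 4, 3, 2], msg_vec=[2, 4, 3, 2]; VV[2]=max(VV[2],msg_vec) then VV[2][2]++ -> VV[2]=[2, 4, 4, 2]
Event 4 stamp: [0, 0, 3, 1]
Event 5 stamp: [2, 0, 3, 1]
[0, 0, 3, 1] <= [2, 0, 3, 1]? True. Equal? False. Happens-before: True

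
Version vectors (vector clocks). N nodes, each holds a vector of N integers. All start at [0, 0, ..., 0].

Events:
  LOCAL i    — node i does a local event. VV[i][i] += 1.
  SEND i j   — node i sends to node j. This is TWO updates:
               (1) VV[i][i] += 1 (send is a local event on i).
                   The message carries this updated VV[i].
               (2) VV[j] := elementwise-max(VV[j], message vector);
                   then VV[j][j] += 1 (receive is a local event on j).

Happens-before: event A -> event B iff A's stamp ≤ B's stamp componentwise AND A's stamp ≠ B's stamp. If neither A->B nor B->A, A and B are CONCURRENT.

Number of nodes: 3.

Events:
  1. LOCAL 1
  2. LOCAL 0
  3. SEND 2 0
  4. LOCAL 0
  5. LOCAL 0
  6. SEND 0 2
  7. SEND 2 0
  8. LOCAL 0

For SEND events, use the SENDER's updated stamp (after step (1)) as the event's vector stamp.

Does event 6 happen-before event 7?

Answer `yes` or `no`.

Answer: yes

Derivation:
Initial: VV[0]=[0, 0, 0]
Initial: VV[1]=[0, 0, 0]
Initial: VV[2]=[0, 0, 0]
Event 1: LOCAL 1: VV[1][1]++ -> VV[1]=[0, 1, 0]
Event 2: LOCAL 0: VV[0][0]++ -> VV[0]=[1, 0, 0]
Event 3: SEND 2->0: VV[2][2]++ -> VV[2]=[0, 0, 1], msg_vec=[0, 0, 1]; VV[0]=max(VV[0],msg_vec) then VV[0][0]++ -> VV[0]=[2, 0, 1]
Event 4: LOCAL 0: VV[0][0]++ -> VV[0]=[3, 0, 1]
Event 5: LOCAL 0: VV[0][0]++ -> VV[0]=[4, 0, 1]
Event 6: SEND 0->2: VV[0][0]++ -> VV[0]=[5, 0, 1], msg_vec=[5, 0, 1]; VV[2]=max(VV[2],msg_vec) then VV[2][2]++ -> VV[2]=[5, 0, 2]
Event 7: SEND 2->0: VV[2][2]++ -> VV[2]=[5, 0, 3], msg_vec=[5, 0, 3]; VV[0]=max(VV[0],msg_vec) then VV[0][0]++ -> VV[0]=[6, 0, 3]
Event 8: LOCAL 0: VV[0][0]++ -> VV[0]=[7, 0, 3]
Event 6 stamp: [5, 0, 1]
Event 7 stamp: [5, 0, 3]
[5, 0, 1] <= [5, 0, 3]? True. Equal? False. Happens-before: True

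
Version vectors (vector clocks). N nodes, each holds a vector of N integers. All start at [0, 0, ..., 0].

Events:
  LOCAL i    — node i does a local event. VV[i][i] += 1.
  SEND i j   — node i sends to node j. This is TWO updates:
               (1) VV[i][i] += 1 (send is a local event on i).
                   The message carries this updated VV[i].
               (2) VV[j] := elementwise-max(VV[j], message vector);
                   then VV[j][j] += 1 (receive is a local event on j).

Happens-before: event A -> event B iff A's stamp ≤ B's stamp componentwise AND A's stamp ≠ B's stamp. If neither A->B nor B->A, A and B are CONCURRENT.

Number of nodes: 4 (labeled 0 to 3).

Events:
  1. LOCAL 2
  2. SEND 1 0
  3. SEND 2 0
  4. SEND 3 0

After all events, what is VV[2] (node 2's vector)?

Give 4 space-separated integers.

Answer: 0 0 2 0

Derivation:
Initial: VV[0]=[0, 0, 0, 0]
Initial: VV[1]=[0, 0, 0, 0]
Initial: VV[2]=[0, 0, 0, 0]
Initial: VV[3]=[0, 0, 0, 0]
Event 1: LOCAL 2: VV[2][2]++ -> VV[2]=[0, 0, 1, 0]
Event 2: SEND 1->0: VV[1][1]++ -> VV[1]=[0, 1, 0, 0], msg_vec=[0, 1, 0, 0]; VV[0]=max(VV[0],msg_vec) then VV[0][0]++ -> VV[0]=[1, 1, 0, 0]
Event 3: SEND 2->0: VV[2][2]++ -> VV[2]=[0, 0, 2, 0], msg_vec=[0, 0, 2, 0]; VV[0]=max(VV[0],msg_vec) then VV[0][0]++ -> VV[0]=[2, 1, 2, 0]
Event 4: SEND 3->0: VV[3][3]++ -> VV[3]=[0, 0, 0, 1], msg_vec=[0, 0, 0, 1]; VV[0]=max(VV[0],msg_vec) then VV[0][0]++ -> VV[0]=[3, 1, 2, 1]
Final vectors: VV[0]=[3, 1, 2, 1]; VV[1]=[0, 1, 0, 0]; VV[2]=[0, 0, 2, 0]; VV[3]=[0, 0, 0, 1]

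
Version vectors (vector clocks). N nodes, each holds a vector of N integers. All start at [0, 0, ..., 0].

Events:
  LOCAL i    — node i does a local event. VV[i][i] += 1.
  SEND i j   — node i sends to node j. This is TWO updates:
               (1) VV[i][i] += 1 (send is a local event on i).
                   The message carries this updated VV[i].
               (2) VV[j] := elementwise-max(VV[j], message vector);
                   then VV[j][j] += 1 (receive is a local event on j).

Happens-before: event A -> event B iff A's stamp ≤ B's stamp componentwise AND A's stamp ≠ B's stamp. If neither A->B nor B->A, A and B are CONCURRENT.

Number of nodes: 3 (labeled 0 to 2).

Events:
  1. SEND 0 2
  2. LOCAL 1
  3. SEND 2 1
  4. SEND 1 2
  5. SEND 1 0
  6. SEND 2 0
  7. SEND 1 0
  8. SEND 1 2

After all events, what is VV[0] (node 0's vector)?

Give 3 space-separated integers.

Initial: VV[0]=[0, 0, 0]
Initial: VV[1]=[0, 0, 0]
Initial: VV[2]=[0, 0, 0]
Event 1: SEND 0->2: VV[0][0]++ -> VV[0]=[1, 0, 0], msg_vec=[1, 0, 0]; VV[2]=max(VV[2],msg_vec) then VV[2][2]++ -> VV[2]=[1, 0, 1]
Event 2: LOCAL 1: VV[1][1]++ -> VV[1]=[0, 1, 0]
Event 3: SEND 2->1: VV[2][2]++ -> VV[2]=[1, 0, 2], msg_vec=[1, 0, 2]; VV[1]=max(VV[1],msg_vec) then VV[1][1]++ -> VV[1]=[1, 2, 2]
Event 4: SEND 1->2: VV[1][1]++ -> VV[1]=[1, 3, 2], msg_vec=[1, 3, 2]; VV[2]=max(VV[2],msg_vec) then VV[2][2]++ -> VV[2]=[1, 3, 3]
Event 5: SEND 1->0: VV[1][1]++ -> VV[1]=[1, 4, 2], msg_vec=[1, 4, 2]; VV[0]=max(VV[0],msg_vec) then VV[0][0]++ -> VV[0]=[2, 4, 2]
Event 6: SEND 2->0: VV[2][2]++ -> VV[2]=[1, 3, 4], msg_vec=[1, 3, 4]; VV[0]=max(VV[0],msg_vec) then VV[0][0]++ -> VV[0]=[3, 4, 4]
Event 7: SEND 1->0: VV[1][1]++ -> VV[1]=[1, 5, 2], msg_vec=[1, 5, 2]; VV[0]=max(VV[0],msg_vec) then VV[0][0]++ -> VV[0]=[4, 5, 4]
Event 8: SEND 1->2: VV[1][1]++ -> VV[1]=[1, 6, 2], msg_vec=[1, 6, 2]; VV[2]=max(VV[2],msg_vec) then VV[2][2]++ -> VV[2]=[1, 6, 5]
Final vectors: VV[0]=[4, 5, 4]; VV[1]=[1, 6, 2]; VV[2]=[1, 6, 5]

Answer: 4 5 4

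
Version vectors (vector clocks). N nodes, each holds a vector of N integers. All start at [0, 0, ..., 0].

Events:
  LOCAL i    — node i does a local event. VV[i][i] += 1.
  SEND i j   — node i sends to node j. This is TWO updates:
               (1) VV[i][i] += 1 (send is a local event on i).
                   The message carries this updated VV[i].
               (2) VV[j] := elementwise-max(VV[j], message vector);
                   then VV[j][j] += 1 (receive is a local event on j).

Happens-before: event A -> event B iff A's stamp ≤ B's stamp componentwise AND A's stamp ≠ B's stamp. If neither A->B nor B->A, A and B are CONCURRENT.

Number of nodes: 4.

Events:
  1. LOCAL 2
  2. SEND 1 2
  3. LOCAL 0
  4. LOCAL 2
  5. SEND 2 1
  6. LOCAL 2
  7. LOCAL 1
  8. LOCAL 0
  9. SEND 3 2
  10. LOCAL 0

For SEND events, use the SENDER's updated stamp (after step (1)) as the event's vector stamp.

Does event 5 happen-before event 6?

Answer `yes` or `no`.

Initial: VV[0]=[0, 0, 0, 0]
Initial: VV[1]=[0, 0, 0, 0]
Initial: VV[2]=[0, 0, 0, 0]
Initial: VV[3]=[0, 0, 0, 0]
Event 1: LOCAL 2: VV[2][2]++ -> VV[2]=[0, 0, 1, 0]
Event 2: SEND 1->2: VV[1][1]++ -> VV[1]=[0, 1, 0, 0], msg_vec=[0, 1, 0, 0]; VV[2]=max(VV[2],msg_vec) then VV[2][2]++ -> VV[2]=[0, 1, 2, 0]
Event 3: LOCAL 0: VV[0][0]++ -> VV[0]=[1, 0, 0, 0]
Event 4: LOCAL 2: VV[2][2]++ -> VV[2]=[0, 1, 3, 0]
Event 5: SEND 2->1: VV[2][2]++ -> VV[2]=[0, 1, 4, 0], msg_vec=[0, 1, 4, 0]; VV[1]=max(VV[1],msg_vec) then VV[1][1]++ -> VV[1]=[0, 2, 4, 0]
Event 6: LOCAL 2: VV[2][2]++ -> VV[2]=[0, 1, 5, 0]
Event 7: LOCAL 1: VV[1][1]++ -> VV[1]=[0, 3, 4, 0]
Event 8: LOCAL 0: VV[0][0]++ -> VV[0]=[2, 0, 0, 0]
Event 9: SEND 3->2: VV[3][3]++ -> VV[3]=[0, 0, 0, 1], msg_vec=[0, 0, 0, 1]; VV[2]=max(VV[2],msg_vec) then VV[2][2]++ -> VV[2]=[0, 1, 6, 1]
Event 10: LOCAL 0: VV[0][0]++ -> VV[0]=[3, 0, 0, 0]
Event 5 stamp: [0, 1, 4, 0]
Event 6 stamp: [0, 1, 5, 0]
[0, 1, 4, 0] <= [0, 1, 5, 0]? True. Equal? False. Happens-before: True

Answer: yes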